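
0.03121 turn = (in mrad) 196.1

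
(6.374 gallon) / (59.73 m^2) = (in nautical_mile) 2.181e-07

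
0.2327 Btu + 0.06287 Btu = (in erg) 3.118e+09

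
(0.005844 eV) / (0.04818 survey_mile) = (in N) 1.208e-23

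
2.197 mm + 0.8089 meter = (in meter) 0.8111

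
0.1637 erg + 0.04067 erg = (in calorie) 4.885e-09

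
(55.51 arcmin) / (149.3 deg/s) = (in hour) 1.721e-06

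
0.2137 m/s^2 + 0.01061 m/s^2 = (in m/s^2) 0.2243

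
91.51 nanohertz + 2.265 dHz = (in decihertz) 2.265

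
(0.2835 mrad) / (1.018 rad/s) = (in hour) 7.736e-08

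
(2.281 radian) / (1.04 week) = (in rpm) 3.463e-05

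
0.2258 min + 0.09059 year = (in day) 33.07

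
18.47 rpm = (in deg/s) 110.8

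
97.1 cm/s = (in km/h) 3.496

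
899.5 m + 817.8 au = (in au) 817.8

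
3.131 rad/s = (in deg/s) 179.4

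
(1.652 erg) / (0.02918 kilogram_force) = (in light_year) 6.102e-23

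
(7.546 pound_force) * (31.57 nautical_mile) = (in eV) 1.225e+25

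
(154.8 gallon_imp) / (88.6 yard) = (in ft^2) 0.0935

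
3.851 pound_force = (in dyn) 1.713e+06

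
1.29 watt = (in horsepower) 0.00173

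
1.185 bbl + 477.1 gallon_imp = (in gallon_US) 622.7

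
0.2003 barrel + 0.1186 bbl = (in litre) 50.7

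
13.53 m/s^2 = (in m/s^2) 13.53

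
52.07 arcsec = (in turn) 4.018e-05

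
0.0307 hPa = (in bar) 3.07e-05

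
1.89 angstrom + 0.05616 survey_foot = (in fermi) 1.712e+13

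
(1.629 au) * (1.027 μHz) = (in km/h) 9.01e+05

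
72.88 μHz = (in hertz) 7.288e-05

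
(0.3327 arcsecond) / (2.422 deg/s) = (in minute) 6.36e-07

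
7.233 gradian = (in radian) 0.1136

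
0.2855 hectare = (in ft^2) 3.073e+04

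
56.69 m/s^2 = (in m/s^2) 56.69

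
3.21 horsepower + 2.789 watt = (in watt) 2396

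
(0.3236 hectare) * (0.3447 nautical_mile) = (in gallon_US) 5.457e+08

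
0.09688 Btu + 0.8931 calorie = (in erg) 1.06e+09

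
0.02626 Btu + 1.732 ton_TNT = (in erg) 7.247e+16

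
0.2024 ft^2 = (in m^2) 0.0188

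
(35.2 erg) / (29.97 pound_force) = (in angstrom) 264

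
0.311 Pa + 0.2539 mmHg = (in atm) 0.0003371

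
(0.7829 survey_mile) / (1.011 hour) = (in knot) 0.6729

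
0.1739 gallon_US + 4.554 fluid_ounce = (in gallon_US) 0.2095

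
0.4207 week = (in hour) 70.68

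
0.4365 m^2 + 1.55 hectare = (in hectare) 1.55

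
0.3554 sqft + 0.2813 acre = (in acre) 0.2813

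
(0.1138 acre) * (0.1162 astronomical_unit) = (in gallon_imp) 1.761e+15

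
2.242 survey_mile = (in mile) 2.242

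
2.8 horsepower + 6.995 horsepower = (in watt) 7304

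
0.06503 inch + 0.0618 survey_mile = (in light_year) 1.051e-14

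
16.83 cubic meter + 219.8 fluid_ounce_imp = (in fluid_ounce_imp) 5.926e+05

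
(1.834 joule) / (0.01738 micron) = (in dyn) 1.055e+13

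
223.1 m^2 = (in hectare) 0.02231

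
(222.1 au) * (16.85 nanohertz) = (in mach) 1644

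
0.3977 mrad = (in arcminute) 1.367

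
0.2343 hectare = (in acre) 0.579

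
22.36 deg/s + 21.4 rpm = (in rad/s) 2.631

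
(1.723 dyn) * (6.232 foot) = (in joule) 3.273e-05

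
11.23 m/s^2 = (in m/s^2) 11.23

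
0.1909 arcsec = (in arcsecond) 0.1909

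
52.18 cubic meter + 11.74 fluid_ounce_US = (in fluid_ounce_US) 1.764e+06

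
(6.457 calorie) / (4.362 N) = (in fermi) 6.194e+15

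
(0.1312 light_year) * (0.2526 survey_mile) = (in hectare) 5.046e+13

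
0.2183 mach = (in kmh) 267.6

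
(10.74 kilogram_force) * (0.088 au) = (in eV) 8.654e+30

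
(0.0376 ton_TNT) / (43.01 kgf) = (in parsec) 1.209e-11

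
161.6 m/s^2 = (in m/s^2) 161.6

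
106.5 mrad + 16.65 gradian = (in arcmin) 1265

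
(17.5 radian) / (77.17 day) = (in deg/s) 0.0001504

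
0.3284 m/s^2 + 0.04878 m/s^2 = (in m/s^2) 0.3772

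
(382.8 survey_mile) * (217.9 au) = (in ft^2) 2.162e+20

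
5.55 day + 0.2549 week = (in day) 7.334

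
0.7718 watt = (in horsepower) 0.001035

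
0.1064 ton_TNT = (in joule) 4.452e+08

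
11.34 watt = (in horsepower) 0.01521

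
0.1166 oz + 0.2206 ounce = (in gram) 9.559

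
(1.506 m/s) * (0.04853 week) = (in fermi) 4.42e+19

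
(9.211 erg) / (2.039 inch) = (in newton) 1.779e-05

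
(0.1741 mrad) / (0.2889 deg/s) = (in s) 0.03453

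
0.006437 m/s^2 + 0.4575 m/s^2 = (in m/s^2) 0.4639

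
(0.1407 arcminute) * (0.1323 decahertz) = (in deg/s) 0.003102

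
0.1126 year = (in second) 3.551e+06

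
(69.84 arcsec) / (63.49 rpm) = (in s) 5.093e-05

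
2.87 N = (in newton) 2.87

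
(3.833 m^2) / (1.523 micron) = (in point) 7.134e+09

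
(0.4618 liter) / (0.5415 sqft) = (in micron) 9180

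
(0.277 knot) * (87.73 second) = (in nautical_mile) 0.00675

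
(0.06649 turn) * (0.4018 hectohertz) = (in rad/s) 16.79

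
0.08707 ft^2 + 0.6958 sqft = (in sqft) 0.7829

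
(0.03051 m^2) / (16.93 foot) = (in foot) 0.0194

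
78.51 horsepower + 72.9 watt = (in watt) 5.862e+04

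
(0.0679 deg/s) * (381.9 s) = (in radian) 0.4526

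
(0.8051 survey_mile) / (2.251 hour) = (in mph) 0.3577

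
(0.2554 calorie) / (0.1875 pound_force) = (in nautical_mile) 0.0006918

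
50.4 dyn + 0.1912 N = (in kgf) 0.01955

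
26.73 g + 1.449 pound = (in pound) 1.508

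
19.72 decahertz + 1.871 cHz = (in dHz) 1972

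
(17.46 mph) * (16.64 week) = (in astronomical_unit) 0.0005251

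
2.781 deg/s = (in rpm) 0.4635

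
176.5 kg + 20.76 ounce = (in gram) 1.771e+05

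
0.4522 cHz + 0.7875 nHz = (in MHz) 4.522e-09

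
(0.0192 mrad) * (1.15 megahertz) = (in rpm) 210.8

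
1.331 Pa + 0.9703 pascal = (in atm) 2.271e-05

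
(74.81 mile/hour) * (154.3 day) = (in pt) 1.264e+12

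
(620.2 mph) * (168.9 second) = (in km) 46.83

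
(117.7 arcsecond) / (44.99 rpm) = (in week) 2.003e-10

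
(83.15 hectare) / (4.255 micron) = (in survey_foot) 6.411e+11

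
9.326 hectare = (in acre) 23.05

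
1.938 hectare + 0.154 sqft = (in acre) 4.789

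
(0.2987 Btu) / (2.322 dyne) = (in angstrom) 1.357e+17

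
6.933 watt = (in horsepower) 0.009297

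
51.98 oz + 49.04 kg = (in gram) 5.051e+04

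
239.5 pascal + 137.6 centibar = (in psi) 19.99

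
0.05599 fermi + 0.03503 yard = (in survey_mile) 1.99e-05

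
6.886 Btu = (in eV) 4.535e+22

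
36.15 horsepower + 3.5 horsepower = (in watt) 2.957e+04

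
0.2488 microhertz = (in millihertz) 0.0002488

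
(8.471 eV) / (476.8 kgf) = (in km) 2.903e-25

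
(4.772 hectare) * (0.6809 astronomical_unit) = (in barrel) 3.057e+16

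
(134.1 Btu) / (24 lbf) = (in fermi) 1.325e+18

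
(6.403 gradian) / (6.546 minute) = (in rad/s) 0.0002561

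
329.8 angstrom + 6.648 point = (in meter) 0.002345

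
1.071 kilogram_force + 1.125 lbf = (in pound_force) 3.486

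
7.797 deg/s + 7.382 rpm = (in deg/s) 52.09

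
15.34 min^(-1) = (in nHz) 2.557e+08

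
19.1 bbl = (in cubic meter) 3.037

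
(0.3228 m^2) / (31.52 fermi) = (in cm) 1.024e+15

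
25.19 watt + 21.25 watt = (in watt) 46.44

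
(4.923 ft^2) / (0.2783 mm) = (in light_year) 1.737e-13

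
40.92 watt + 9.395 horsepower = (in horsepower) 9.45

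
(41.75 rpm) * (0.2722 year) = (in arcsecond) 7.741e+12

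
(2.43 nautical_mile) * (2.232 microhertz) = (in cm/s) 1.004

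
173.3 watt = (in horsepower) 0.2324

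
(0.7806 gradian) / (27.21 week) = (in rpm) 7.115e-09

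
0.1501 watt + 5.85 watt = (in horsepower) 0.008046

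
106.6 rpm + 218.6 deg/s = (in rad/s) 14.98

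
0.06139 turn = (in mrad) 385.7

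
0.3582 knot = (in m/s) 0.1843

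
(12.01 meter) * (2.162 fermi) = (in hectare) 2.597e-18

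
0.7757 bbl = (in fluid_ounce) 4170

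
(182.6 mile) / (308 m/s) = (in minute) 15.9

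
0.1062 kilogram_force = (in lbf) 0.2341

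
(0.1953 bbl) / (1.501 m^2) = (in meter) 0.02069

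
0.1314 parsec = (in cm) 4.055e+17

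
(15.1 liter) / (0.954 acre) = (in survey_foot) 1.283e-05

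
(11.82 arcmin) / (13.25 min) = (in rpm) 4.13e-05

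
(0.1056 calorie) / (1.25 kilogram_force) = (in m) 0.03604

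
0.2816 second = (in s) 0.2816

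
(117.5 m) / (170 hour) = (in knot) 0.0003732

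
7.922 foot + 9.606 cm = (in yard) 2.746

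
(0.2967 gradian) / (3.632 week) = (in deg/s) 1.216e-07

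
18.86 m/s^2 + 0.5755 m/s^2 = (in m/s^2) 19.44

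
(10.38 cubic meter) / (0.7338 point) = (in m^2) 4.01e+04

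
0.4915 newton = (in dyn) 4.915e+04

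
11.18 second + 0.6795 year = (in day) 248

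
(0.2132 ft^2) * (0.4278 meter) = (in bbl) 0.0533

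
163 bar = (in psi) 2364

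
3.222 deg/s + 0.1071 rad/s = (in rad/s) 0.1633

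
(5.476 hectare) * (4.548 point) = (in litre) 8.786e+04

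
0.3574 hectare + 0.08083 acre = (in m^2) 3901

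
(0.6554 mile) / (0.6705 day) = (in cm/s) 1.821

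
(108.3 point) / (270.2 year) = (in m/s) 4.484e-12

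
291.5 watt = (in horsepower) 0.3909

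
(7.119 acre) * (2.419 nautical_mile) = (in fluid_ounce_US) 4.364e+12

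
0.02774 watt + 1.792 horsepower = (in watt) 1336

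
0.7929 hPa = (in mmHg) 0.5947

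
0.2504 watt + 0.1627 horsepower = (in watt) 121.6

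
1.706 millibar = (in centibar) 0.1706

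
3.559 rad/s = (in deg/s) 203.9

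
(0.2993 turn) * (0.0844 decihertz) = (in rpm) 0.1516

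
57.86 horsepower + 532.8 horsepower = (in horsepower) 590.7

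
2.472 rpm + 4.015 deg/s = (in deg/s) 18.85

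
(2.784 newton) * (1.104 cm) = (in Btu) 2.913e-05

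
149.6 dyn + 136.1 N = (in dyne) 1.361e+07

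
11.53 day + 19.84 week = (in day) 150.4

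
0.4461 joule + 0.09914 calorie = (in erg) 8.609e+06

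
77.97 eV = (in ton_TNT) 2.986e-27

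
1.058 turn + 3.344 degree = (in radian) 6.706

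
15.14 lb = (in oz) 242.2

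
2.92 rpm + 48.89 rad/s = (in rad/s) 49.2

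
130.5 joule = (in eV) 8.145e+20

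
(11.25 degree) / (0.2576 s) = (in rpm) 7.279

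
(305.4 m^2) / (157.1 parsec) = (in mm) 6.3e-14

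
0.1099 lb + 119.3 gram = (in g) 169.1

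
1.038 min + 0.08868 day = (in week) 0.01277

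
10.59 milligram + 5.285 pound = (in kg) 2.397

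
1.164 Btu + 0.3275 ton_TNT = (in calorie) 3.275e+08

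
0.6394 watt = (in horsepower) 0.0008574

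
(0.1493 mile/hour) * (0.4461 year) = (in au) 6.277e-06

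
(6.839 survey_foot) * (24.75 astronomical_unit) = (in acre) 1.907e+09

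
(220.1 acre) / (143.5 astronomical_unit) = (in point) 0.0001176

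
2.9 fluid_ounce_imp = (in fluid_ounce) 2.786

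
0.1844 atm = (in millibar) 186.8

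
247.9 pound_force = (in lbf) 247.9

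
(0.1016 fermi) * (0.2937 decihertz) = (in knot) 5.8e-18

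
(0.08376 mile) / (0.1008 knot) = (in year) 8.243e-05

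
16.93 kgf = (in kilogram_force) 16.93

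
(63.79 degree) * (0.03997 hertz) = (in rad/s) 0.0445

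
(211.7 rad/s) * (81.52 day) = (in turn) 2.373e+08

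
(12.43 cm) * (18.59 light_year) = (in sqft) 2.353e+17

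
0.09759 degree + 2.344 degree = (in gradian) 2.713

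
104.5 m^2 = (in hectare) 0.01045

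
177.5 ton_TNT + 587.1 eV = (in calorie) 1.775e+11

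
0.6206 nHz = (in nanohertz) 0.6206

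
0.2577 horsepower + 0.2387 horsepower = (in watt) 370.2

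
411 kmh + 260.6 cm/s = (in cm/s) 1.168e+04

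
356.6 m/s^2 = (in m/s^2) 356.6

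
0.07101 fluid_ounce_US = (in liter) 0.0021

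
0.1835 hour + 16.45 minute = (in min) 27.46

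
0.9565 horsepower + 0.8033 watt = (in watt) 714.1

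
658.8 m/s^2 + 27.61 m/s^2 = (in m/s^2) 686.4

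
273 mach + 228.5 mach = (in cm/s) 1.708e+07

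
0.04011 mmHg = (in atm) 5.278e-05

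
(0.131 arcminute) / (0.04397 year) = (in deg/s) 1.575e-09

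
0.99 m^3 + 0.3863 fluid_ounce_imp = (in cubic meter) 0.99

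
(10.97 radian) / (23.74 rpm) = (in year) 1.399e-07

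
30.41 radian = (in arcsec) 6.273e+06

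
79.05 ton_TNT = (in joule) 3.307e+11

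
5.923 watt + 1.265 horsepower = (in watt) 949.2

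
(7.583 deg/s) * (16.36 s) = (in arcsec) 4.466e+05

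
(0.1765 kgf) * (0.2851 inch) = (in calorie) 0.002996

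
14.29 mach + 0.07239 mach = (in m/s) 4890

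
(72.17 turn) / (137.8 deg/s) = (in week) 0.0003117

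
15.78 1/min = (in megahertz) 2.63e-07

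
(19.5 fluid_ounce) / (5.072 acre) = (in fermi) 2.81e+07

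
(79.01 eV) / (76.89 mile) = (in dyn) 1.023e-17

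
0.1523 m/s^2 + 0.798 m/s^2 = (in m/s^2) 0.9503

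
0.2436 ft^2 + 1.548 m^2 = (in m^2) 1.571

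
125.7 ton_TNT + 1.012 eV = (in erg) 5.259e+18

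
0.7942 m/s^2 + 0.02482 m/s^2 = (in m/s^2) 0.819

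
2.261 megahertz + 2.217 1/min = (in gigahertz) 0.002261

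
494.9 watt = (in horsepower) 0.6637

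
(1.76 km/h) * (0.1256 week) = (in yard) 4.061e+04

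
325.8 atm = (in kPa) 3.301e+04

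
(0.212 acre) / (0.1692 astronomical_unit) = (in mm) 3.389e-05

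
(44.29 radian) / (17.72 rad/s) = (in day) 2.893e-05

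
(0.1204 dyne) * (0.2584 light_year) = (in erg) 2.943e+16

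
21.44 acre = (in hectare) 8.676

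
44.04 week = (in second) 2.664e+07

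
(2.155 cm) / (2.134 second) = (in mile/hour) 0.02259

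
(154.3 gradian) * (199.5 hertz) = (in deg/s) 2.77e+04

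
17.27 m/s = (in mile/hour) 38.63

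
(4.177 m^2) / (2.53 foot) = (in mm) 5417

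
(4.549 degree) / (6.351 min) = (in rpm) 0.00199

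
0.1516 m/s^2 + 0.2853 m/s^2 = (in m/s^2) 0.4369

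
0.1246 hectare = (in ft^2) 1.341e+04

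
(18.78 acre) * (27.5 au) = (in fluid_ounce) 1.057e+22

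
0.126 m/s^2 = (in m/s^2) 0.126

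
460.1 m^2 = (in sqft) 4952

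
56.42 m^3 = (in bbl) 354.9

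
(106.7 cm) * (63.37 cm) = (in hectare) 6.762e-05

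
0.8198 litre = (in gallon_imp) 0.1803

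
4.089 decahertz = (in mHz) 4.089e+04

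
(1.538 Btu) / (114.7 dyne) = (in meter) 1.415e+06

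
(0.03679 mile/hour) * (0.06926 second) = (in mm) 1.139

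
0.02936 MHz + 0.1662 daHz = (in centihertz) 2.936e+06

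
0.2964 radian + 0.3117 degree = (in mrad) 301.8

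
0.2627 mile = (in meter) 422.8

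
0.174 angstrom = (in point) 4.932e-08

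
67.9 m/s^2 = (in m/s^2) 67.9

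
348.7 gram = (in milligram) 3.487e+05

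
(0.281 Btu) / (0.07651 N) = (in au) 2.59e-08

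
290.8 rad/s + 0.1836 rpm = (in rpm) 2777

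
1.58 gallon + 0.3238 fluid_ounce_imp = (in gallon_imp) 1.318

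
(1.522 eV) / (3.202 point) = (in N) 2.159e-16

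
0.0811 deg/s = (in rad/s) 0.001415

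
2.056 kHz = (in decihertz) 2.056e+04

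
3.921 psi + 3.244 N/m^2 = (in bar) 0.2704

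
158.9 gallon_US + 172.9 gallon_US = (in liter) 1256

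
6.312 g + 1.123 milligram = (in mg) 6313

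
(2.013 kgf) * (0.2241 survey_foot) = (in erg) 1.348e+07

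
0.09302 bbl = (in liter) 14.79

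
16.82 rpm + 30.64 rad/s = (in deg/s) 1856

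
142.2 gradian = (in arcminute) 7679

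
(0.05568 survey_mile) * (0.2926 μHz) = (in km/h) 9.439e-05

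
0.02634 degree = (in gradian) 0.02927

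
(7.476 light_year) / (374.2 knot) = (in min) 6.124e+12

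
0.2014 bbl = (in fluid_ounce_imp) 1127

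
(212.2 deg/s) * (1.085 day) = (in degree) 1.989e+07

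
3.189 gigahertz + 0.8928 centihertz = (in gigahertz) 3.189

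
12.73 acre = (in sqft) 5.545e+05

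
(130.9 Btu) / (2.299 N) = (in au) 4.016e-07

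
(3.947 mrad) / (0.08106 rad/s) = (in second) 0.04869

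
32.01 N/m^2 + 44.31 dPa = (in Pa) 36.44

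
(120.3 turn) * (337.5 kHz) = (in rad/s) 2.551e+08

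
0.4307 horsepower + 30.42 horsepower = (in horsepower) 30.85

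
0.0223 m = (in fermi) 2.23e+13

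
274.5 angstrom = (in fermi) 2.745e+07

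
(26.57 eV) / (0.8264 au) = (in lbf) 7.741e-30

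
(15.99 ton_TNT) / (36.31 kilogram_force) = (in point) 5.326e+11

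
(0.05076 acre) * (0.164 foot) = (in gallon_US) 2713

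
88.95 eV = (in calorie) 3.406e-18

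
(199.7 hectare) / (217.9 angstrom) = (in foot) 3.007e+14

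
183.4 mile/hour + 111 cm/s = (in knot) 161.5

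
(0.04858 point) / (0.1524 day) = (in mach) 3.822e-12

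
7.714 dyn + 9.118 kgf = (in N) 89.42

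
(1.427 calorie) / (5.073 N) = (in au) 7.867e-12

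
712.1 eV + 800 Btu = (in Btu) 800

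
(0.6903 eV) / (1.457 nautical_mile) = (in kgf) 4.18e-24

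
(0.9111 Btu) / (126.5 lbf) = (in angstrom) 1.708e+10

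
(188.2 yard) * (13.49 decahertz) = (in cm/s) 2.321e+06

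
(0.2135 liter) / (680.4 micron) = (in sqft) 3.378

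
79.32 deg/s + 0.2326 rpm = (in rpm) 13.45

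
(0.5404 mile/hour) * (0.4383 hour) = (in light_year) 4.029e-14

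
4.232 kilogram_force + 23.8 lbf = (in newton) 147.4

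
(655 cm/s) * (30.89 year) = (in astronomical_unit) 0.04265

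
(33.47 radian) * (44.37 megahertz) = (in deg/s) 8.509e+10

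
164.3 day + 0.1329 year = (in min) 3.064e+05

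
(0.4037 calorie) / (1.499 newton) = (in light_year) 1.191e-16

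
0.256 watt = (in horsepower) 0.0003433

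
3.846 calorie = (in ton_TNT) 3.846e-09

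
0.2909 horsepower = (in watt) 216.9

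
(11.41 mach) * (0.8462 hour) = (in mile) 7354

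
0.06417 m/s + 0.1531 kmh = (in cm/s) 10.67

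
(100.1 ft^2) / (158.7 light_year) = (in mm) 6.194e-15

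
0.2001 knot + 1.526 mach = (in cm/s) 5.197e+04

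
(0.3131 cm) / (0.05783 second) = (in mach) 0.000159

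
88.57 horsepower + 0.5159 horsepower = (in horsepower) 89.09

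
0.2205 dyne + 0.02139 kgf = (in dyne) 2.098e+04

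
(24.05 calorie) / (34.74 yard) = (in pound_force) 0.7121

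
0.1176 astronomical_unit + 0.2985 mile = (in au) 0.1176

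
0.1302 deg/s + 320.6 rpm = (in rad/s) 33.58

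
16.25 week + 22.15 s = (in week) 16.25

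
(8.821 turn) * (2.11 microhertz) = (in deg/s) 0.0067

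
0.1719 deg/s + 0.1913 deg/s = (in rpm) 0.06053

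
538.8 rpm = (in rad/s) 56.42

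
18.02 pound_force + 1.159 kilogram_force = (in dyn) 9.152e+06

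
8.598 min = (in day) 0.005971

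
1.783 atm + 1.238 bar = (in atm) 3.005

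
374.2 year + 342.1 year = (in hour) 6.275e+06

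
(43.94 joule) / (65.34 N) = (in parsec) 2.179e-17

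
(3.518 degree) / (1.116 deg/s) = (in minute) 0.05254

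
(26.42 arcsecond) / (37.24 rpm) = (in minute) 5.474e-07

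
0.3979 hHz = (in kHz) 0.03979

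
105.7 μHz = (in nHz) 1.057e+05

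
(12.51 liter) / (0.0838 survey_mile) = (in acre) 2.292e-08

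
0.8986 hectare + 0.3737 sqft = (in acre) 2.22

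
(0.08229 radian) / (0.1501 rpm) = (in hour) 0.001454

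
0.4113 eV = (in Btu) 6.246e-23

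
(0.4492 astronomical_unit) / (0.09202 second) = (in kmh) 2.629e+12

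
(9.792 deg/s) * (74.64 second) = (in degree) 730.9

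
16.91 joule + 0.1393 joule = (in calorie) 4.075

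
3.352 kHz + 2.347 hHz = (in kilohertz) 3.587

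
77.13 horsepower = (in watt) 5.752e+04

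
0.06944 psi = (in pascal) 478.8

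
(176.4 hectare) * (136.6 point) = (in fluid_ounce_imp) 2.992e+09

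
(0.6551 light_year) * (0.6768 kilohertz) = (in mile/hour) 9.383e+18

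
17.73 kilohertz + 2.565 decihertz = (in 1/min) 1.064e+06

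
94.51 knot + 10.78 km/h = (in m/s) 51.61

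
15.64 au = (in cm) 2.34e+14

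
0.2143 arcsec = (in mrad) 0.001039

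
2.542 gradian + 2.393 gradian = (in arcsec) 1.599e+04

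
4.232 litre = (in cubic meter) 0.004232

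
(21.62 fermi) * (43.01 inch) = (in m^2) 2.362e-14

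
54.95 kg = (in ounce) 1938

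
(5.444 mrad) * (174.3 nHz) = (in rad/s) 9.489e-10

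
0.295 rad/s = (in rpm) 2.817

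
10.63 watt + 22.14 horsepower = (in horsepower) 22.15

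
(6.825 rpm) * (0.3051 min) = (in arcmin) 4.498e+04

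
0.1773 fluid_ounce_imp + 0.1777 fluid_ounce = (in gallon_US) 0.002719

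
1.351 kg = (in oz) 47.66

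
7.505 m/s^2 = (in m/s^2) 7.505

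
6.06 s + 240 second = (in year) 7.803e-06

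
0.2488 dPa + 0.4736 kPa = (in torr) 3.552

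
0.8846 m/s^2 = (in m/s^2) 0.8846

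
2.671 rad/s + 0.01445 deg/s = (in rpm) 25.51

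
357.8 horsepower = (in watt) 2.668e+05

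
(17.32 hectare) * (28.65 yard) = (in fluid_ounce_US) 1.534e+11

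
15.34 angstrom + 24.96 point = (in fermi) 8.805e+12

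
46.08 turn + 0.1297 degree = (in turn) 46.08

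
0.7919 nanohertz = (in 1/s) 7.919e-10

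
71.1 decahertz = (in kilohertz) 0.711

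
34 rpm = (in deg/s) 204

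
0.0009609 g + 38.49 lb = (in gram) 1.746e+04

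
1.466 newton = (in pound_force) 0.3296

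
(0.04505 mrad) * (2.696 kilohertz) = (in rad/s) 0.1215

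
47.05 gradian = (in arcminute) 2541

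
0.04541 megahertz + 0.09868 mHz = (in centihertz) 4.541e+06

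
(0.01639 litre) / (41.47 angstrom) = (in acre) 0.9766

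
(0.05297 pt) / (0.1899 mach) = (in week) 4.778e-13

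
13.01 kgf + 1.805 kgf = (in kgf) 14.81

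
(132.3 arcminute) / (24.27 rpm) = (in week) 2.504e-08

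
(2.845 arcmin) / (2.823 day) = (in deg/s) 1.944e-07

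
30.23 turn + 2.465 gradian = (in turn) 30.24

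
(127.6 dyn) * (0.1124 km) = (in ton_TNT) 3.428e-11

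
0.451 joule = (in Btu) 0.0004275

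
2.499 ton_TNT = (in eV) 6.526e+28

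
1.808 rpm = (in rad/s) 0.1893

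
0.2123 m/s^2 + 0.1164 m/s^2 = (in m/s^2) 0.3287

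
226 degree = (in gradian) 251.1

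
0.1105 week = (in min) 1114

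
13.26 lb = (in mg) 6.015e+06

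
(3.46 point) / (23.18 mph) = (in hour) 3.272e-08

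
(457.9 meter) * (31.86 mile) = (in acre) 5802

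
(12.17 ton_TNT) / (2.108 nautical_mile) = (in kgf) 1.33e+06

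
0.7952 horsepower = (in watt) 593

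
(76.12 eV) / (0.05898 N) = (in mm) 2.068e-13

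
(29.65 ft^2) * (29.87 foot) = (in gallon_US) 6625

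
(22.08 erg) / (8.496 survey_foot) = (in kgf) 8.695e-08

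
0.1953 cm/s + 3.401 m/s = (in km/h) 12.25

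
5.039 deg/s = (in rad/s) 0.08795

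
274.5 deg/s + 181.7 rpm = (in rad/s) 23.82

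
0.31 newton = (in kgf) 0.03161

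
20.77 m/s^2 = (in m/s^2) 20.77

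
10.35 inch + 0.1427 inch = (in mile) 0.0001656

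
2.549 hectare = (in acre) 6.299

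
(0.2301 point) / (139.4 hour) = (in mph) 3.618e-10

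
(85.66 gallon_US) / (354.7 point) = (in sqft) 27.89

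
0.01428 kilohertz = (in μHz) 1.428e+07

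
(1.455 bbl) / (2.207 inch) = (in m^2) 4.127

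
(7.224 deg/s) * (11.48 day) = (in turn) 1.99e+04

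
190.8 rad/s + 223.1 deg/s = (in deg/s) 1.116e+04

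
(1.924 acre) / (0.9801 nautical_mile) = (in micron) 4.29e+06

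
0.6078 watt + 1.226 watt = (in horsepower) 0.002459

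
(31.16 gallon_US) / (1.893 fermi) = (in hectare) 6.231e+09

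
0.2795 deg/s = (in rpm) 0.04658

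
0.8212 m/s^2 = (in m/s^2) 0.8212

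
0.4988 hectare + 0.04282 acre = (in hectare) 0.5161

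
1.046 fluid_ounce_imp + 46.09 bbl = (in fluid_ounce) 2.478e+05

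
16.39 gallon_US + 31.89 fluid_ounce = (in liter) 62.99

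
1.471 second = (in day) 1.703e-05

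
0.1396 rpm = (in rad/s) 0.01462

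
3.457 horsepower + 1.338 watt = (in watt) 2579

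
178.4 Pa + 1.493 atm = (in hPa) 1515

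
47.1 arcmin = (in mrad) 13.7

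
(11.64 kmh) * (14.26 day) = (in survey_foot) 1.307e+07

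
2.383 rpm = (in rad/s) 0.2495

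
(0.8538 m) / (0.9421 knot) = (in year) 5.586e-08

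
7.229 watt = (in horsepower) 0.009694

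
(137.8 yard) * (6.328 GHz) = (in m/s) 7.974e+11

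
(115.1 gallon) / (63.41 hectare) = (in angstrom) 6871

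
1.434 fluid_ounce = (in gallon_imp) 0.009329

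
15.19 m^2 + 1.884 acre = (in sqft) 8.223e+04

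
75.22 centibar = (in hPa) 752.2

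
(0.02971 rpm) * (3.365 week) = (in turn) 1008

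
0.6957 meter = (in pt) 1972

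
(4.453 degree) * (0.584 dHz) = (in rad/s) 0.004539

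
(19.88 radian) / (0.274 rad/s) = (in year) 2.301e-06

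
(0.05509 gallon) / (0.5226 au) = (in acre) 6.591e-19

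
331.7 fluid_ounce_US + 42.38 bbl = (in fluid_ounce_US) 2.282e+05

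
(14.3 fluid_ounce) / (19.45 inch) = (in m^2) 0.000856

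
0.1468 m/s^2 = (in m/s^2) 0.1468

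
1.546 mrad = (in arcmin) 5.315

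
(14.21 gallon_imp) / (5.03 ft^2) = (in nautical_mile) 7.464e-05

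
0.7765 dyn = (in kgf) 7.918e-07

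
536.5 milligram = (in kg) 0.0005365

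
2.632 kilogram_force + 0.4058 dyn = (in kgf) 2.632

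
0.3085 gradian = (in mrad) 4.846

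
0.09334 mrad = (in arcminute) 0.3209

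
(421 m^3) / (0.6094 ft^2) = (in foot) 2.44e+04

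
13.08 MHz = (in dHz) 1.308e+08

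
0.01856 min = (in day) 1.289e-05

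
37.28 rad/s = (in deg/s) 2136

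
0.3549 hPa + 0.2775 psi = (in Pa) 1949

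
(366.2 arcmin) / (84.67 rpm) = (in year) 3.81e-10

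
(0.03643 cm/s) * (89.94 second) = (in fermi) 3.277e+13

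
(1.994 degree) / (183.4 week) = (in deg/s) 1.798e-08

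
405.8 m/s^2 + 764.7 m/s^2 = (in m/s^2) 1170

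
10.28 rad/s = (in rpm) 98.17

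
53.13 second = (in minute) 0.8855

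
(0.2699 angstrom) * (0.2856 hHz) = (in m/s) 7.708e-10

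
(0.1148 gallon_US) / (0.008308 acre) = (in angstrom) 1.293e+05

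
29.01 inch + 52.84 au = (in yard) 8.645e+12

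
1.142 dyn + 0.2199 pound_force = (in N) 0.9782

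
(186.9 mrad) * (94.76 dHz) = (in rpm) 16.91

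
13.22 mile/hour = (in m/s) 5.91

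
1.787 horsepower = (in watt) 1333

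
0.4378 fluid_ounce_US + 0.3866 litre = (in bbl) 0.002513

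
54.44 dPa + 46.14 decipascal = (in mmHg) 0.07544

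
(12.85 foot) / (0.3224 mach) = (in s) 0.03568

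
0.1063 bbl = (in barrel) 0.1063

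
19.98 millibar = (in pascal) 1998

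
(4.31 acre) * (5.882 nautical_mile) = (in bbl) 1.195e+09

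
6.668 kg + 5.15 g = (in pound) 14.71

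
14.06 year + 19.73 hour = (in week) 733.2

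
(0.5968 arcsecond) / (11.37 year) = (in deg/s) 4.623e-13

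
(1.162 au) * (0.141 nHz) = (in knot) 47.64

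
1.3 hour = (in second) 4680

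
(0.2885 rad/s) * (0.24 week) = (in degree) 2.399e+06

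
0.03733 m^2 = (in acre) 9.224e-06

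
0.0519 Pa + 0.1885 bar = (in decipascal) 1.885e+05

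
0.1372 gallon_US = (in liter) 0.5194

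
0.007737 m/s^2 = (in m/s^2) 0.007737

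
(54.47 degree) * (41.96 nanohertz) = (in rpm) 3.809e-07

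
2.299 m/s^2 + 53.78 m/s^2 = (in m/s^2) 56.08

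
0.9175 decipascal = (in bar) 9.175e-07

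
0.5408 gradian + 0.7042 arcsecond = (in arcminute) 29.21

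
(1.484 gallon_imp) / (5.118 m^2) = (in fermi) 1.318e+12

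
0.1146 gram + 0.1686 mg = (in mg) 114.8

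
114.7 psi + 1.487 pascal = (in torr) 5932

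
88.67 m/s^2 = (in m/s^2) 88.67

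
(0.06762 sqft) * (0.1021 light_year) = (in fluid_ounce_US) 2.052e+17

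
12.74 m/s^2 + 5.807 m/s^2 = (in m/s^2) 18.55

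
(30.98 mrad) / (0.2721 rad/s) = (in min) 0.001898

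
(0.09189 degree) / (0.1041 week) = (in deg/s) 1.46e-06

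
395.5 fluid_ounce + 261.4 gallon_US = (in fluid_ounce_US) 3.385e+04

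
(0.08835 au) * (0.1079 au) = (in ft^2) 2.296e+21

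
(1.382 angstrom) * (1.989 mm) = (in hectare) 2.749e-17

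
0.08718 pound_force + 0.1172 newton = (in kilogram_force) 0.0515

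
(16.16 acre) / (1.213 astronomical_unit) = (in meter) 3.604e-07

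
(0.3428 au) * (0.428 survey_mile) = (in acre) 8.729e+09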